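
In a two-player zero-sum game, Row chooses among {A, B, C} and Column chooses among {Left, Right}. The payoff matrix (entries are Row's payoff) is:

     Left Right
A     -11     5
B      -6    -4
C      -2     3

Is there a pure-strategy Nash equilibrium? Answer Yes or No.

Row minima: A → -11, B → -6, C → -2; maximin = -2.
Column maxima: Left → -2, Right → 5; minimax = -2.
maximin = minimax = -2, so a saddle point exists.

Yes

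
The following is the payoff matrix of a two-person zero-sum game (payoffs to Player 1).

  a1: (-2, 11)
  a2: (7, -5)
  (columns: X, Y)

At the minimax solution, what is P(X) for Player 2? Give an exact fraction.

Row minima: a1 → -2, a2 → -5; maximin = -2.
Column maxima: X → 7, Y → 11; minimax = 7.
-2 ≠ 7, so there is no saddle point; optimal play is mixed.
Let Player 1 play a1 with probability p. Expected payoff against X: (-2)p + 7(1−p) = −9p + 7; against Y: 11p + (-5)(1−p) = 16p − 5.
Setting these equal: −9p + 7 = 16p − 5 ⇒ −25p = -12 ⇒ p = 12/25, and the value is (-9)·(12/25) + 7 = 67/25.
For Player 2: with q = P(X), equating a1's and a2's payoffs gives −13q + 11 = 12q − 5 ⇒ q = 16/25.

16/25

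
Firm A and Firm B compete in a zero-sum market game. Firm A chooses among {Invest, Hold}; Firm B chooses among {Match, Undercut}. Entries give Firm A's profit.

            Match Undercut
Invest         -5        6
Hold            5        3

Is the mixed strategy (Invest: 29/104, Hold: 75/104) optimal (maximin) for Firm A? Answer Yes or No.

No

Against Match this mix gives (29/104)·(-5) + (75/104)·5 = 115/52.
Against Undercut this mix gives (29/104)·6 + (75/104)·3 = 399/104.
Firm B will play Match, holding Firm A to 115/52. Shifting weight toward the row that does better against Match would raise this floor (the equalizing mix achieves 45/13 against both Match and Undercut), so the proposed strategy is not optimal.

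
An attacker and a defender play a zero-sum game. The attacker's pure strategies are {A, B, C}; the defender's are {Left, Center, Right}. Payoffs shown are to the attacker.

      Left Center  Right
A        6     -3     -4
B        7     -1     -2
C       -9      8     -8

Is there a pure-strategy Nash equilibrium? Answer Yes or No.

Row minima: A → -4, B → -2, C → -9; maximin = -2.
Column maxima: Left → 7, Center → 8, Right → -2; minimax = -2.
maximin = minimax = -2, so a saddle point exists.

Yes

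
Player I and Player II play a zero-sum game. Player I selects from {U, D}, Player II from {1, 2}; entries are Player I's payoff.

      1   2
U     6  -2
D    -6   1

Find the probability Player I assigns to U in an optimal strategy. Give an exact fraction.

7/15

Row minima: U → -2, D → -6; maximin = -2.
Column maxima: 1 → 6, 2 → 1; minimax = 1.
-2 ≠ 1, so there is no saddle point; optimal play is mixed.
Let Player I play U with probability p. Expected payoff against 1: 6p + (-6)(1−p) = 12p − 6; against 2: (-2)p + 1(1−p) = −3p + 1.
Setting these equal: 12p − 6 = −3p + 1 ⇒ 15p = 7 ⇒ p = 7/15, and the value is (12)·(7/15) − 6 = -2/5.
For Player II: with q = P(1), equating U's and D's payoffs gives 8q − 2 = −7q + 1 ⇒ q = 1/5.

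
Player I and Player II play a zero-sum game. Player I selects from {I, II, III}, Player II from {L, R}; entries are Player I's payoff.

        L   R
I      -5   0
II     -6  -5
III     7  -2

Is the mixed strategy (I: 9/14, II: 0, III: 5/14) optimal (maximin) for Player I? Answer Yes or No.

Against L this mix gives (9/14)·(-5) + (5/14)·7 = -5/7.
Against R this mix gives (9/14)·0 + (5/14)·(-2) = -5/7.
All of Player II's active replies (L, R) yield -5/7, and no column does worse for Player I. The mix makes Player II indifferent and guarantees -5/7, so it is optimal.

Yes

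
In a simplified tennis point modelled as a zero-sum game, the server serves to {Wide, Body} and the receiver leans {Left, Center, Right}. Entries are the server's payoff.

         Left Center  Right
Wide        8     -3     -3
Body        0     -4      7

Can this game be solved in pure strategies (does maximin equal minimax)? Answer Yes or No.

Row minima: Wide → -3, Body → -4; maximin = -3.
Column maxima: Left → 8, Center → -3, Right → 7; minimax = -3.
maximin = minimax = -3, so a saddle point exists.

Yes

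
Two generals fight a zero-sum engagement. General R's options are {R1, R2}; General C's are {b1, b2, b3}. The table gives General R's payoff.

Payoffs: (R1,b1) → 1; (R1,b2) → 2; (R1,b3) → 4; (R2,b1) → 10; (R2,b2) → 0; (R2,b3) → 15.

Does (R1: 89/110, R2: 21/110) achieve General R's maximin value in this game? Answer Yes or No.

No

Against b1 this mix gives (89/110)·1 + (21/110)·10 = 299/110.
Against b2 this mix gives (89/110)·2 + (21/110)·0 = 89/55.
Against b3 this mix gives (89/110)·4 + (21/110)·15 = 61/10.
General C will play b2, holding General R to 89/55. Shifting weight toward the row that does better against b2 would raise this floor (the equalizing mix achieves 20/11 against both b2 and b1), so the proposed strategy is not optimal.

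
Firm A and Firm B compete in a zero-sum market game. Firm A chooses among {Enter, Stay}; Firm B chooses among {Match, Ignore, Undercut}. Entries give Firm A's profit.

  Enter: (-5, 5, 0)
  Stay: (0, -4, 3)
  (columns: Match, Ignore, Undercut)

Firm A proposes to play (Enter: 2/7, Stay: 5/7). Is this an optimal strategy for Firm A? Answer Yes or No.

Against Match this mix gives (2/7)·(-5) + (5/7)·0 = -10/7.
Against Ignore this mix gives (2/7)·5 + (5/7)·(-4) = -10/7.
Against Undercut this mix gives (2/7)·0 + (5/7)·3 = 15/7.
All of Firm B's active replies (Match, Ignore) yield -10/7, and no column does worse for Firm A. The mix makes Firm B indifferent and guarantees -10/7, so it is optimal.

Yes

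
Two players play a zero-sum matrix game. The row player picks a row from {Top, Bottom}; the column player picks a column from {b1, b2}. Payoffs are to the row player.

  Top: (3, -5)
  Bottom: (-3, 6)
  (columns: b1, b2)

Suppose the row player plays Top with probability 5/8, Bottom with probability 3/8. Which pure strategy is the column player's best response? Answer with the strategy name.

b2

If the column player plays b1, the row player's expected payoff is (5/8)·3 + (3/8)·(-3) = 3/4.
If the column player plays b2, the row player's expected payoff is (5/8)·(-5) + (3/8)·6 = -7/8.
The column player minimizes the row player's payoff; the smallest is -7/8, so the best response is b2.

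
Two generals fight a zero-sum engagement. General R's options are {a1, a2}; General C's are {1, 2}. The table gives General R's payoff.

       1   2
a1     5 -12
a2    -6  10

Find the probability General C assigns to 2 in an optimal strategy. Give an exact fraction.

Row minima: a1 → -12, a2 → -6; maximin = -6.
Column maxima: 1 → 5, 2 → 10; minimax = 5.
-6 ≠ 5, so there is no saddle point; optimal play is mixed.
Let General R play a1 with probability p. Expected payoff against 1: 5p + (-6)(1−p) = 11p − 6; against 2: (-12)p + 10(1−p) = −22p + 10.
Setting these equal: 11p − 6 = −22p + 10 ⇒ 33p = 16 ⇒ p = 16/33, and the value is (11)·(16/33) − 6 = -2/3.
For General C: with q = P(1), equating a1's and a2's payoffs gives 17q − 12 = −16q + 10 ⇒ q = 2/3.

1/3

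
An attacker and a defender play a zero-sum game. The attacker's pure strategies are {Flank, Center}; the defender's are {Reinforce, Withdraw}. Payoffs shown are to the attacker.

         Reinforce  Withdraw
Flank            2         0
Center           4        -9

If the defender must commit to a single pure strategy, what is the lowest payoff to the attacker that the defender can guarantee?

Column maxima: Reinforce → 4, Withdraw → 0.
The smallest of these is 0.

0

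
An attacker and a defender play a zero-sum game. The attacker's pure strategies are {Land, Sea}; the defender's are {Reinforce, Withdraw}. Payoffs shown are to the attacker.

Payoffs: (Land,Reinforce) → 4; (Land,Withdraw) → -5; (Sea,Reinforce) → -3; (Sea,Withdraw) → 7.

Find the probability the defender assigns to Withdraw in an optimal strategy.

Row minima: Land → -5, Sea → -3; maximin = -3.
Column maxima: Reinforce → 4, Withdraw → 7; minimax = 4.
-3 ≠ 4, so there is no saddle point; optimal play is mixed.
Let the attacker play Land with probability p. Expected payoff against Reinforce: 4p + (-3)(1−p) = 7p − 3; against Withdraw: (-5)p + 7(1−p) = −12p + 7.
Setting these equal: 7p − 3 = −12p + 7 ⇒ 19p = 10 ⇒ p = 10/19, and the value is (7)·(10/19) − 3 = 13/19.
For the defender: with q = P(Reinforce), equating Land's and Sea's payoffs gives 9q − 5 = −10q + 7 ⇒ q = 12/19.

7/19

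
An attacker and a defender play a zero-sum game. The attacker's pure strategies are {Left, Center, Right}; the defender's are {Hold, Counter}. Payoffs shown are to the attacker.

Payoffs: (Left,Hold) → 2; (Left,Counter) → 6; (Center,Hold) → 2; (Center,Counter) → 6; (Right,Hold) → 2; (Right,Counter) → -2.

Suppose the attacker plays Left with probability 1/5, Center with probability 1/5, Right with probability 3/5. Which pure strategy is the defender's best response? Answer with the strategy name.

If the defender plays Hold, the attacker's expected payoff is (1/5)·2 + (1/5)·2 + (3/5)·2 = 2.
If the defender plays Counter, the attacker's expected payoff is (1/5)·6 + (1/5)·6 + (3/5)·(-2) = 6/5.
The defender minimizes the attacker's payoff; the smallest is 6/5, so the best response is Counter.

Counter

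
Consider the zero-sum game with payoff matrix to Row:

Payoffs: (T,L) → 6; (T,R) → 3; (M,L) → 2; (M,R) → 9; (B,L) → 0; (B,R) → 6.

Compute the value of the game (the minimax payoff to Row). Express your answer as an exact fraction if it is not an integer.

24/5

Row minima: T → 3, M → 2, B → 0; maximin = 3.
Column maxima: L → 6, R → 9; minimax = 6.
3 ≠ 6, so there is no saddle point; optimal play is mixed.
B is strictly dominated by M, so Row never plays it.
On the remaining 2×2 (T, M vs L, R):
Let Row play T with probability p. Expected payoff against L: 6p + 2(1−p) = 4p + 2; against R: 3p + 9(1−p) = −6p + 9.
Setting these equal: 4p + 2 = −6p + 9 ⇒ 10p = 7 ⇒ p = 7/10, and the value is (4)·(7/10) + 2 = 24/5.
For Column: with q = P(L), equating T's and M's payoffs gives 3q + 3 = −7q + 9 ⇒ q = 3/5.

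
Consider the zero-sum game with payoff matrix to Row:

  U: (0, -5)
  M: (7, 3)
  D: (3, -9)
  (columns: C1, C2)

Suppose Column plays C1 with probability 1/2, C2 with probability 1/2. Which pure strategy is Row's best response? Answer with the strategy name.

M

Expected payoff of U: (1/2)·0 + (1/2)·(-5) = -5/2.
Expected payoff of M: (1/2)·7 + (1/2)·3 = 5.
Expected payoff of D: (1/2)·3 + (1/2)·(-9) = -3.
The largest is 5, so Row's best response is M.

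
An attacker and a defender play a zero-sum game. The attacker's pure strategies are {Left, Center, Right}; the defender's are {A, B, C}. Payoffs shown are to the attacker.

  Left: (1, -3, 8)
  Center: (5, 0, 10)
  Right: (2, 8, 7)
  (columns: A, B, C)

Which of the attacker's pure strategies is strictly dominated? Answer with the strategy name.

Left

Center gives a strictly higher payoff than Left against every column: 5 > 1, 0 > -3, 10 > 8.
So Left is strictly dominated and the attacker never plays it.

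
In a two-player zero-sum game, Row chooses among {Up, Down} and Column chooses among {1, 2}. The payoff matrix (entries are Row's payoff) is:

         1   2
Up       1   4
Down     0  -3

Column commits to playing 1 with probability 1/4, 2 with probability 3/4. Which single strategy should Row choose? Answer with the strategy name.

Up

Expected payoff of Up: (1/4)·1 + (3/4)·4 = 13/4.
Expected payoff of Down: (1/4)·0 + (3/4)·(-3) = -9/4.
The largest is 13/4, so Row's best response is Up.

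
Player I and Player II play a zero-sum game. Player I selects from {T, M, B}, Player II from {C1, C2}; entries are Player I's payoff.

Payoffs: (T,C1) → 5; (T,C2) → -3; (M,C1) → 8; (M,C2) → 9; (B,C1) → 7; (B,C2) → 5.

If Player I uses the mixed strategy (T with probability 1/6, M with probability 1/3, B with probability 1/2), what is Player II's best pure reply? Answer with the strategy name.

C2

If Player II plays C1, Player I's expected payoff is (1/6)·5 + (1/3)·8 + (1/2)·7 = 7.
If Player II plays C2, Player I's expected payoff is (1/6)·(-3) + (1/3)·9 + (1/2)·5 = 5.
Player II minimizes Player I's payoff; the smallest is 5, so the best response is C2.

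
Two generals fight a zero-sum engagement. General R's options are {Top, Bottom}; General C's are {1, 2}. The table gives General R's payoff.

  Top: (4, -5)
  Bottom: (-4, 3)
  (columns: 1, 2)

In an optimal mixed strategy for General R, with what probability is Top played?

7/16

Row minima: Top → -5, Bottom → -4; maximin = -4.
Column maxima: 1 → 4, 2 → 3; minimax = 3.
-4 ≠ 3, so there is no saddle point; optimal play is mixed.
Let General R play Top with probability p. Expected payoff against 1: 4p + (-4)(1−p) = 8p − 4; against 2: (-5)p + 3(1−p) = −8p + 3.
Setting these equal: 8p − 4 = −8p + 3 ⇒ 16p = 7 ⇒ p = 7/16, and the value is (8)·(7/16) − 4 = -1/2.
For General C: with q = P(1), equating Top's and Bottom's payoffs gives 9q − 5 = −7q + 3 ⇒ q = 1/2.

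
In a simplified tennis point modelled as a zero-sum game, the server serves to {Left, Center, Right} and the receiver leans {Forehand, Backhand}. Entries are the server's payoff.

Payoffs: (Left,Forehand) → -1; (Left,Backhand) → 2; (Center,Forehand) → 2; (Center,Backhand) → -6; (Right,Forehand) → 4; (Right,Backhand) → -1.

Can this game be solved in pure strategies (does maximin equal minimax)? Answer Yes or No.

Row minima: Left → -1, Center → -6, Right → -1; maximin = -1.
Column maxima: Forehand → 4, Backhand → 2; minimax = 2.
-1 ≠ 2, so no pure-strategy equilibrium exists.

No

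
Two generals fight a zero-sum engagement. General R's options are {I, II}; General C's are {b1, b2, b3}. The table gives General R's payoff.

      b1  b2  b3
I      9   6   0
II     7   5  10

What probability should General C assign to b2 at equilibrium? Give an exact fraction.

Row minima: I → 0, II → 5; maximin = 5.
Column maxima: b1 → 9, b2 → 6, b3 → 10; minimax = 6.
5 ≠ 6, so there is no saddle point; optimal play is mixed.
b1 is strictly dominated by b2 (it gives General R strictly more in every row), so General C never plays it.
On the remaining 2×2 (I, II vs b2, b3):
Let General R play I with probability p. Expected payoff against b2: 6p + 5(1−p) = p + 5; against b3: 0p + 10(1−p) = −10p + 10.
Setting these equal: p + 5 = −10p + 10 ⇒ 11p = 5 ⇒ p = 5/11, and the value is (1)·(5/11) + 5 = 60/11.
For General C: with q = P(b2), equating I's and II's payoffs gives 6q = −5q + 10 ⇒ q = 10/11.

10/11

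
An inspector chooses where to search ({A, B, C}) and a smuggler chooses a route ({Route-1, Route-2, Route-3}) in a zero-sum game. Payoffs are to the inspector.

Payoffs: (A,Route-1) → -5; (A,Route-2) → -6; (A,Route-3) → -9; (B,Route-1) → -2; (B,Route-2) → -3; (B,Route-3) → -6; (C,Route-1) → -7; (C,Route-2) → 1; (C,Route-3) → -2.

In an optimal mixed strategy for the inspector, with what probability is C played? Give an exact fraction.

Row minima: A → -9, B → -6, C → -7; maximin = -6.
Column maxima: Route-1 → -2, Route-2 → 1, Route-3 → -2; minimax = -2.
-6 ≠ -2, so there is no saddle point; optimal play is mixed.
A is strictly dominated by B, so the inspector never plays it.
Route-2 is strictly dominated by Route-3 (it gives the inspector strictly more in every row), so the smuggler never plays it.
On the remaining 2×2 (B, C vs Route-1, Route-3):
Let the inspector play B with probability p. Expected payoff against Route-1: (-2)p + (-7)(1−p) = 5p − 7; against Route-3: (-6)p + (-2)(1−p) = −4p − 2.
Setting these equal: 5p − 7 = −4p − 2 ⇒ 9p = 5 ⇒ p = 5/9, and the value is (5)·(5/9) − 7 = -38/9.
For the smuggler: with q = P(Route-1), equating B's and C's payoffs gives 4q − 6 = −5q − 2 ⇒ q = 4/9.

4/9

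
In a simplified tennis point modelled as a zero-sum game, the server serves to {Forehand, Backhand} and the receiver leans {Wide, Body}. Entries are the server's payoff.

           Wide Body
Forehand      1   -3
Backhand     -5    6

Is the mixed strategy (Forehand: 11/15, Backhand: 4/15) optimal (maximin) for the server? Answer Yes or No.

Yes

Against Wide this mix gives (11/15)·1 + (4/15)·(-5) = -3/5.
Against Body this mix gives (11/15)·(-3) + (4/15)·6 = -3/5.
All of the receiver's active replies (Wide, Body) yield -3/5, and no column does worse for the server. The mix makes the receiver indifferent and guarantees -3/5, so it is optimal.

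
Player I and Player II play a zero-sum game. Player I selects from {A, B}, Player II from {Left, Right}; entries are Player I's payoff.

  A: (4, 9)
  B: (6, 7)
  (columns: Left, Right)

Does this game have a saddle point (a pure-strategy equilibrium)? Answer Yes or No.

Yes

Row minima: A → 4, B → 6; maximin = 6.
Column maxima: Left → 6, Right → 9; minimax = 6.
maximin = minimax = 6, so a saddle point exists.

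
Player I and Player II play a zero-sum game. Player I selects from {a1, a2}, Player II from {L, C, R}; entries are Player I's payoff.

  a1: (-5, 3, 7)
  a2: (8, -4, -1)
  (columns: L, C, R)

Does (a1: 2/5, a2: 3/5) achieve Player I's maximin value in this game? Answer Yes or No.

No

Against L this mix gives (2/5)·(-5) + (3/5)·8 = 14/5.
Against C this mix gives (2/5)·3 + (3/5)·(-4) = -6/5.
Against R this mix gives (2/5)·7 + (3/5)·(-1) = 11/5.
Player II will play C, holding Player I to -6/5. Shifting weight toward the row that does better against C would raise this floor (the equalizing mix achieves 1/5 against both C and L), so the proposed strategy is not optimal.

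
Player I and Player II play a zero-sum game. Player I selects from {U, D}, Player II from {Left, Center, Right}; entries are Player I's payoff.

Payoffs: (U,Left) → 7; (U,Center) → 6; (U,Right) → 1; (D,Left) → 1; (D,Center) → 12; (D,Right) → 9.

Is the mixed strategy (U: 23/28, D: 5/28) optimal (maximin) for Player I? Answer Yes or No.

No

Against Left this mix gives (23/28)·7 + (5/28)·1 = 83/14.
Against Center this mix gives (23/28)·6 + (5/28)·12 = 99/14.
Against Right this mix gives (23/28)·1 + (5/28)·9 = 17/7.
Player II will play Right, holding Player I to 17/7. Shifting weight toward the row that does better against Right would raise this floor (the equalizing mix achieves 31/7 against both Right and Left), so the proposed strategy is not optimal.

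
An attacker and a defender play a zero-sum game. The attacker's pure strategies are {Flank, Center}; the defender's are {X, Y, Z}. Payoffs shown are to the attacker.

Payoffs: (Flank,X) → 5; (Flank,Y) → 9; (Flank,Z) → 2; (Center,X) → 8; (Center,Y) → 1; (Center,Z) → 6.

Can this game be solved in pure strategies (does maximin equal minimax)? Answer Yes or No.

No

Row minima: Flank → 2, Center → 1; maximin = 2.
Column maxima: X → 8, Y → 9, Z → 6; minimax = 6.
2 ≠ 6, so no pure-strategy equilibrium exists.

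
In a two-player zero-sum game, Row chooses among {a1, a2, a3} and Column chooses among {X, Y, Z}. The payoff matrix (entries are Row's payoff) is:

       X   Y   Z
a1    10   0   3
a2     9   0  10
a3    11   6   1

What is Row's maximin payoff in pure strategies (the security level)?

Row minima: a1 → 0, a2 → 0, a3 → 1.
The best of these is 1.

1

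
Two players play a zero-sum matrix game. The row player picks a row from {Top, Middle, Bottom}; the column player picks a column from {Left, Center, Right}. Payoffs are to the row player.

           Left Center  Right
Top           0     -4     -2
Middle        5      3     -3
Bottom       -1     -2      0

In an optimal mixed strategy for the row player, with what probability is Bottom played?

Row minima: Top → -4, Middle → -3, Bottom → -2; maximin = -2.
Column maxima: Left → 5, Center → 3, Right → 0; minimax = 0.
-2 ≠ 0, so there is no saddle point; optimal play is mixed.
Left is strictly dominated by Center (it gives the row player strictly more in every row), so the column player never plays it.
With Left eliminated, Top is strictly dominated by Bottom (Bottom gives the row player strictly more in every remaining column), so the row player never plays it.
On the remaining 2×2 (Middle, Bottom vs Center, Right):
Let the row player play Middle with probability p. Expected payoff against Center: 3p + (-2)(1−p) = 5p − 2; against Right: (-3)p + 0(1−p) = −3p.
Setting these equal: 5p − 2 = −3p ⇒ 8p = 2 ⇒ p = 1/4, and the value is (5)·(1/4) − 2 = -3/4.
For the column player: with q = P(Center), equating Middle's and Bottom's payoffs gives 6q − 3 = −2q ⇒ q = 3/8.

3/4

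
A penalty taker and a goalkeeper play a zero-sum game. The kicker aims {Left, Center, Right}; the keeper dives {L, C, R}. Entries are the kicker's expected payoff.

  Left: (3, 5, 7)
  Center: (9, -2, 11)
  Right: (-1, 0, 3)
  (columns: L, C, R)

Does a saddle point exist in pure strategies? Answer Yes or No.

Row minima: Left → 3, Center → -2, Right → -1; maximin = 3.
Column maxima: L → 9, C → 5, R → 11; minimax = 5.
3 ≠ 5, so no pure-strategy equilibrium exists.

No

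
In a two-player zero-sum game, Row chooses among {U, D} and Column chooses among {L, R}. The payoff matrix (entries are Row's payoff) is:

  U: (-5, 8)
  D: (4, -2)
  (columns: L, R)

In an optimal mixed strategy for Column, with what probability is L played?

10/19

Row minima: U → -5, D → -2; maximin = -2.
Column maxima: L → 4, R → 8; minimax = 4.
-2 ≠ 4, so there is no saddle point; optimal play is mixed.
Let Row play U with probability p. Expected payoff against L: (-5)p + 4(1−p) = −9p + 4; against R: 8p + (-2)(1−p) = 10p − 2.
Setting these equal: −9p + 4 = 10p − 2 ⇒ −19p = -6 ⇒ p = 6/19, and the value is (-9)·(6/19) + 4 = 22/19.
For Column: with q = P(L), equating U's and D's payoffs gives −13q + 8 = 6q − 2 ⇒ q = 10/19.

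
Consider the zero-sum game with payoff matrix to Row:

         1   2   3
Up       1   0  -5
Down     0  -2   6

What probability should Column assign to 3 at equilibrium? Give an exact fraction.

2/13

Row minima: Up → -5, Down → -2; maximin = -2.
Column maxima: 1 → 1, 2 → 0, 3 → 6; minimax = 0.
-2 ≠ 0, so there is no saddle point; optimal play is mixed.
1 is strictly dominated by 2 (it gives Row strictly more in every row), so Column never plays it.
On the remaining 2×2 (Up, Down vs 2, 3):
Let Row play Up with probability p. Expected payoff against 2: 0p + (-2)(1−p) = 2p − 2; against 3: (-5)p + 6(1−p) = −11p + 6.
Setting these equal: 2p − 2 = −11p + 6 ⇒ 13p = 8 ⇒ p = 8/13, and the value is (2)·(8/13) − 2 = -10/13.
For Column: with q = P(2), equating Up's and Down's payoffs gives 5q − 5 = −8q + 6 ⇒ q = 11/13.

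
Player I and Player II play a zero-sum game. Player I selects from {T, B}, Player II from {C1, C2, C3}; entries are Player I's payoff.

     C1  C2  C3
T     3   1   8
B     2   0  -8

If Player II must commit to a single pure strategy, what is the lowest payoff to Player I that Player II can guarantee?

Column maxima: C1 → 3, C2 → 1, C3 → 8.
The smallest of these is 1.

1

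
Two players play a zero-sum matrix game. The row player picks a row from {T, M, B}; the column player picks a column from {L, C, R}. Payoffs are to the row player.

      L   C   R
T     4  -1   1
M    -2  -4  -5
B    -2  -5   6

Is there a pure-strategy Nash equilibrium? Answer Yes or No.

Yes

Row minima: T → -1, M → -5, B → -5; maximin = -1.
Column maxima: L → 4, C → -1, R → 6; minimax = -1.
maximin = minimax = -1, so a saddle point exists.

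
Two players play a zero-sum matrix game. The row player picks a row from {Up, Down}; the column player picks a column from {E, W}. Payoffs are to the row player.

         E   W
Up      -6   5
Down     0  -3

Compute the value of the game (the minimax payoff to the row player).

Row minima: Up → -6, Down → -3; maximin = -3.
Column maxima: E → 0, W → 5; minimax = 0.
-3 ≠ 0, so there is no saddle point; optimal play is mixed.
Let the row player play Up with probability p. Expected payoff against E: (-6)p + 0(1−p) = −6p; against W: 5p + (-3)(1−p) = 8p − 3.
Setting these equal: −6p = 8p − 3 ⇒ −14p = -3 ⇒ p = 3/14, and the value is (-6)·(3/14) = -9/7.
For the column player: with q = P(E), equating Up's and Down's payoffs gives −11q + 5 = 3q − 3 ⇒ q = 4/7.

-9/7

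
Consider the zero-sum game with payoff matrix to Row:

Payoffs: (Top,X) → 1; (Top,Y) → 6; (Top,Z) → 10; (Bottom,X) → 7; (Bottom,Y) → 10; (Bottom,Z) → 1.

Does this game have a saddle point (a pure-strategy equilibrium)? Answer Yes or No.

Row minima: Top → 1, Bottom → 1; maximin = 1.
Column maxima: X → 7, Y → 10, Z → 10; minimax = 7.
1 ≠ 7, so no pure-strategy equilibrium exists.

No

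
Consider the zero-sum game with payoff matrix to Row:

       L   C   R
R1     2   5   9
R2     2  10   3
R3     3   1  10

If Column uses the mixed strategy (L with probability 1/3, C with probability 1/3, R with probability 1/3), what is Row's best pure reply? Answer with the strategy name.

R1

Expected payoff of R1: (1/3)·2 + (1/3)·5 + (1/3)·9 = 16/3.
Expected payoff of R2: (1/3)·2 + (1/3)·10 + (1/3)·3 = 5.
Expected payoff of R3: (1/3)·3 + (1/3)·1 + (1/3)·10 = 14/3.
The largest is 16/3, so Row's best response is R1.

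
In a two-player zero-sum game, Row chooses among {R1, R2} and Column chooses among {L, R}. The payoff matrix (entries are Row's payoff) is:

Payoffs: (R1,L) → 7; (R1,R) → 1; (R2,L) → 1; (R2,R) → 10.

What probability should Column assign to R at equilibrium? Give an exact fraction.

Row minima: R1 → 1, R2 → 1; maximin = 1.
Column maxima: L → 7, R → 10; minimax = 7.
1 ≠ 7, so there is no saddle point; optimal play is mixed.
Let Row play R1 with probability p. Expected payoff against L: 7p + 1(1−p) = 6p + 1; against R: 1p + 10(1−p) = −9p + 10.
Setting these equal: 6p + 1 = −9p + 10 ⇒ 15p = 9 ⇒ p = 3/5, and the value is (6)·(3/5) + 1 = 23/5.
For Column: with q = P(L), equating R1's and R2's payoffs gives 6q + 1 = −9q + 10 ⇒ q = 3/5.

2/5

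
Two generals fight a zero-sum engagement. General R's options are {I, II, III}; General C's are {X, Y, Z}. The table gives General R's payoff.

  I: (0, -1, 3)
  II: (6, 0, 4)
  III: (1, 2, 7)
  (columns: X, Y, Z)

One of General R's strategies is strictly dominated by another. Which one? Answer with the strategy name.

I

II gives a strictly higher payoff than I against every column: 6 > 0, 0 > -1, 4 > 3.
So I is strictly dominated and General R never plays it.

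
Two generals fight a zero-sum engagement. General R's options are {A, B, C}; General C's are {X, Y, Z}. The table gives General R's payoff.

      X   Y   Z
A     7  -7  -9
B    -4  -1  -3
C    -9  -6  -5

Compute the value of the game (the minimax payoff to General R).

Row minima: A → -9, B → -4, C → -9; maximin = -4.
Column maxima: X → 7, Y → -1, Z → -3; minimax = -3.
-4 ≠ -3, so there is no saddle point; optimal play is mixed.
C is strictly dominated by B, so General R never plays it.
With C eliminated, Y is strictly dominated by Z (it gives General R strictly more in every remaining row), so General C never plays it.
On the remaining 2×2 (A, B vs X, Z):
Let General R play A with probability p. Expected payoff against X: 7p + (-4)(1−p) = 11p − 4; against Z: (-9)p + (-3)(1−p) = −6p − 3.
Setting these equal: 11p − 4 = −6p − 3 ⇒ 17p = 1 ⇒ p = 1/17, and the value is (11)·(1/17) − 4 = -57/17.
For General C: with q = P(X), equating A's and B's payoffs gives 16q − 9 = −q − 3 ⇒ q = 6/17.

-57/17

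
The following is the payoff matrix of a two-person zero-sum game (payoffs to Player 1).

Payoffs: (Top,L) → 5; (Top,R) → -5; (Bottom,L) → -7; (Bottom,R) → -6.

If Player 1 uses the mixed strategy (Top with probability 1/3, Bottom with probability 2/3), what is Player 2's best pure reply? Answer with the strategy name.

If Player 2 plays L, Player 1's expected payoff is (1/3)·5 + (2/3)·(-7) = -3.
If Player 2 plays R, Player 1's expected payoff is (1/3)·(-5) + (2/3)·(-6) = -17/3.
Player 2 minimizes Player 1's payoff; the smallest is -17/3, so the best response is R.

R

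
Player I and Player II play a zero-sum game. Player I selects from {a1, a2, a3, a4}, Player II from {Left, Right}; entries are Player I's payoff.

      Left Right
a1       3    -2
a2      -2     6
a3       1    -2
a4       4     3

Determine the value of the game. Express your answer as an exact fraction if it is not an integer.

Row minima: a1 → -2, a2 → -2, a3 → -2, a4 → 3; maximin = 3.
Column maxima: Left → 4, Right → 6; minimax = 4.
3 ≠ 4, so there is no saddle point; optimal play is mixed.
a1 is strictly dominated by a4, so Player I never plays it.
a3 is strictly dominated by a4, so Player I never plays it.
On the remaining 2×2 (a2, a4 vs Left, Right):
Let Player I play a2 with probability p. Expected payoff against Left: (-2)p + 4(1−p) = −6p + 4; against Right: 6p + 3(1−p) = 3p + 3.
Setting these equal: −6p + 4 = 3p + 3 ⇒ −9p = -1 ⇒ p = 1/9, and the value is (-6)·(1/9) + 4 = 10/3.
For Player II: with q = P(Left), equating a2's and a4's payoffs gives −8q + 6 = q + 3 ⇒ q = 1/3.

10/3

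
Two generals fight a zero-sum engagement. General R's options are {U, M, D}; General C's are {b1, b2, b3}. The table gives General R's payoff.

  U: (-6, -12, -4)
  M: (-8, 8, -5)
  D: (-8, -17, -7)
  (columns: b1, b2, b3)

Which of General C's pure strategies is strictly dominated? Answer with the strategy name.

b3

b1 holds General R's payoff strictly below b3 in every row: -6 < -4, -8 < -5, -8 < -7.
So b3 is strictly dominated for General C.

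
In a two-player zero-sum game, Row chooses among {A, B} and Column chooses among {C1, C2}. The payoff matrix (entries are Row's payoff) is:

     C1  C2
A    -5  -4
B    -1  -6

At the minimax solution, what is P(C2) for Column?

Row minima: A → -5, B → -6; maximin = -5.
Column maxima: C1 → -1, C2 → -4; minimax = -4.
-5 ≠ -4, so there is no saddle point; optimal play is mixed.
Let Row play A with probability p. Expected payoff against C1: (-5)p + (-1)(1−p) = −4p − 1; against C2: (-4)p + (-6)(1−p) = 2p − 6.
Setting these equal: −4p − 1 = 2p − 6 ⇒ −6p = -5 ⇒ p = 5/6, and the value is (-4)·(5/6) − 1 = -13/3.
For Column: with q = P(C1), equating A's and B's payoffs gives −q − 4 = 5q − 6 ⇒ q = 1/3.

2/3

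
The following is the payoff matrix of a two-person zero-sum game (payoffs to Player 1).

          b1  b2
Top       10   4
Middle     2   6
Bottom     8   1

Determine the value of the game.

26/5

Row minima: Top → 4, Middle → 2, Bottom → 1; maximin = 4.
Column maxima: b1 → 10, b2 → 6; minimax = 6.
4 ≠ 6, so there is no saddle point; optimal play is mixed.
Bottom is strictly dominated by Top, so Player 1 never plays it.
On the remaining 2×2 (Top, Middle vs b1, b2):
Let Player 1 play Top with probability p. Expected payoff against b1: 10p + 2(1−p) = 8p + 2; against b2: 4p + 6(1−p) = −2p + 6.
Setting these equal: 8p + 2 = −2p + 6 ⇒ 10p = 4 ⇒ p = 2/5, and the value is (8)·(2/5) + 2 = 26/5.
For Player 2: with q = P(b1), equating Top's and Middle's payoffs gives 6q + 4 = −4q + 6 ⇒ q = 1/5.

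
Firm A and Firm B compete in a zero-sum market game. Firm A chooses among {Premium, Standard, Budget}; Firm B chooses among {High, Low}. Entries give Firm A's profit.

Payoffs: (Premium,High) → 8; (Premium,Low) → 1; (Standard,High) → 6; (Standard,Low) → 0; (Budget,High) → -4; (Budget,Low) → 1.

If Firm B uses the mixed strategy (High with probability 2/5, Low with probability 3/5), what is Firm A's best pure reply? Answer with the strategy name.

Premium

Expected payoff of Premium: (2/5)·8 + (3/5)·1 = 19/5.
Expected payoff of Standard: (2/5)·6 + (3/5)·0 = 12/5.
Expected payoff of Budget: (2/5)·(-4) + (3/5)·1 = -1.
The largest is 19/5, so Firm A's best response is Premium.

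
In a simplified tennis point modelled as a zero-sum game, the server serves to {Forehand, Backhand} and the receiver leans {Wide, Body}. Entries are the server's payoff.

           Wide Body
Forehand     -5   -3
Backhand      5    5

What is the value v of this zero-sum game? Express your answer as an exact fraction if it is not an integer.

Row minima: Forehand → -5, Backhand → 5; maximin = 5.
Column maxima: Wide → 5, Body → 5; minimax = 5.
Since maximin = minimax = 5, there is a saddle point and the value is 5.

5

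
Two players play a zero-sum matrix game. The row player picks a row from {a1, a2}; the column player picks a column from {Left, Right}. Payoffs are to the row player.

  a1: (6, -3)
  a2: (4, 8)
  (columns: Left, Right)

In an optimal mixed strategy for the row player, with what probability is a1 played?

Row minima: a1 → -3, a2 → 4; maximin = 4.
Column maxima: Left → 6, Right → 8; minimax = 6.
4 ≠ 6, so there is no saddle point; optimal play is mixed.
Let the row player play a1 with probability p. Expected payoff against Left: 6p + 4(1−p) = 2p + 4; against Right: (-3)p + 8(1−p) = −11p + 8.
Setting these equal: 2p + 4 = −11p + 8 ⇒ 13p = 4 ⇒ p = 4/13, and the value is (2)·(4/13) + 4 = 60/13.
For the column player: with q = P(Left), equating a1's and a2's payoffs gives 9q − 3 = −4q + 8 ⇒ q = 11/13.

4/13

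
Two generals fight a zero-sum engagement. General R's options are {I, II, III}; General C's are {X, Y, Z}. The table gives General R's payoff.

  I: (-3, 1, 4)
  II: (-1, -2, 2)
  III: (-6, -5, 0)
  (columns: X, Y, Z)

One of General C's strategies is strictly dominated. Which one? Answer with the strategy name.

Z

X holds General R's payoff strictly below Z in every row: -3 < 4, -1 < 2, -6 < 0.
So Z is strictly dominated for General C.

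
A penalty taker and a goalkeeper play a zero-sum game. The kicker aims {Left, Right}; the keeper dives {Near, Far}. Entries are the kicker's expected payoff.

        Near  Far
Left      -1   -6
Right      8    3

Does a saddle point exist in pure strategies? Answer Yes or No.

Row minima: Left → -6, Right → 3; maximin = 3.
Column maxima: Near → 8, Far → 3; minimax = 3.
maximin = minimax = 3, so a saddle point exists.

Yes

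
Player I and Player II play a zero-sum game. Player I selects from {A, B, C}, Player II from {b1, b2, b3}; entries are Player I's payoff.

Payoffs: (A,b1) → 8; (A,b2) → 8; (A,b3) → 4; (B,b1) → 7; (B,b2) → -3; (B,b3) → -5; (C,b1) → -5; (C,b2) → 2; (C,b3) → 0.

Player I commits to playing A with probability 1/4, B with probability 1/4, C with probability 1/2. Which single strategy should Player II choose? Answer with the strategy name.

If Player II plays b1, Player I's expected payoff is (1/4)·8 + (1/4)·7 + (1/2)·(-5) = 5/4.
If Player II plays b2, Player I's expected payoff is (1/4)·8 + (1/4)·(-3) + (1/2)·2 = 9/4.
If Player II plays b3, Player I's expected payoff is (1/4)·4 + (1/4)·(-5) + (1/2)·0 = -1/4.
Player II minimizes Player I's payoff; the smallest is -1/4, so the best response is b3.

b3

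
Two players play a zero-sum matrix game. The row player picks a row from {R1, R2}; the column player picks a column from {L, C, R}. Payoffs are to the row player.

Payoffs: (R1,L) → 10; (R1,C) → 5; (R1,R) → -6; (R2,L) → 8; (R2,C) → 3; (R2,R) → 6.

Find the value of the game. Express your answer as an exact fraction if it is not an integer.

Row minima: R1 → -6, R2 → 3; maximin = 3.
Column maxima: L → 10, C → 5, R → 6; minimax = 5.
3 ≠ 5, so there is no saddle point; optimal play is mixed.
L is strictly dominated by C (it gives the row player strictly more in every row), so the column player never plays it.
On the remaining 2×2 (R1, R2 vs C, R):
Let the row player play R1 with probability p. Expected payoff against C: 5p + 3(1−p) = 2p + 3; against R: (-6)p + 6(1−p) = −12p + 6.
Setting these equal: 2p + 3 = −12p + 6 ⇒ 14p = 3 ⇒ p = 3/14, and the value is (2)·(3/14) + 3 = 24/7.
For the column player: with q = P(C), equating R1's and R2's payoffs gives 11q − 6 = −3q + 6 ⇒ q = 6/7.

24/7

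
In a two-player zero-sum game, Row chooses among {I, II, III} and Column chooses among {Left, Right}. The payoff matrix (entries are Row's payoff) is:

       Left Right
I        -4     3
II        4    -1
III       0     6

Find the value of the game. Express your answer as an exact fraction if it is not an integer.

Row minima: I → -4, II → -1, III → 0; maximin = 0.
Column maxima: Left → 4, Right → 6; minimax = 4.
0 ≠ 4, so there is no saddle point; optimal play is mixed.
I is strictly dominated by III, so Row never plays it.
On the remaining 2×2 (II, III vs Left, Right):
Let Row play II with probability p. Expected payoff against Left: 4p + 0(1−p) = 4p; against Right: (-1)p + 6(1−p) = −7p + 6.
Setting these equal: 4p = −7p + 6 ⇒ 11p = 6 ⇒ p = 6/11, and the value is (4)·(6/11) = 24/11.
For Column: with q = P(Left), equating II's and III's payoffs gives 5q − 1 = −6q + 6 ⇒ q = 7/11.

24/11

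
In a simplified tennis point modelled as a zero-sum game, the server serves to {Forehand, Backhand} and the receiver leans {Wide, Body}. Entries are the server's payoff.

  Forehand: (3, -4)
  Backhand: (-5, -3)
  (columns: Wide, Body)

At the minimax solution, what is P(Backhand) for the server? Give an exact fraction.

Row minima: Forehand → -4, Backhand → -5; maximin = -4.
Column maxima: Wide → 3, Body → -3; minimax = -3.
-4 ≠ -3, so there is no saddle point; optimal play is mixed.
Let the server play Forehand with probability p. Expected payoff against Wide: 3p + (-5)(1−p) = 8p − 5; against Body: (-4)p + (-3)(1−p) = −p − 3.
Setting these equal: 8p − 5 = −p − 3 ⇒ 9p = 2 ⇒ p = 2/9, and the value is (8)·(2/9) − 5 = -29/9.
For the receiver: with q = P(Wide), equating Forehand's and Backhand's payoffs gives 7q − 4 = −2q − 3 ⇒ q = 1/9.

7/9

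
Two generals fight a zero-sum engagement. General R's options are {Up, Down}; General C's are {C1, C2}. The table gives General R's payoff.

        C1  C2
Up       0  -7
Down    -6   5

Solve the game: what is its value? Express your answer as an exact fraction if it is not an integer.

Row minima: Up → -7, Down → -6; maximin = -6.
Column maxima: C1 → 0, C2 → 5; minimax = 0.
-6 ≠ 0, so there is no saddle point; optimal play is mixed.
Let General R play Up with probability p. Expected payoff against C1: 0p + (-6)(1−p) = 6p − 6; against C2: (-7)p + 5(1−p) = −12p + 5.
Setting these equal: 6p − 6 = −12p + 5 ⇒ 18p = 11 ⇒ p = 11/18, and the value is (6)·(11/18) − 6 = -7/3.
For General C: with q = P(C1), equating Up's and Down's payoffs gives 7q − 7 = −11q + 5 ⇒ q = 2/3.

-7/3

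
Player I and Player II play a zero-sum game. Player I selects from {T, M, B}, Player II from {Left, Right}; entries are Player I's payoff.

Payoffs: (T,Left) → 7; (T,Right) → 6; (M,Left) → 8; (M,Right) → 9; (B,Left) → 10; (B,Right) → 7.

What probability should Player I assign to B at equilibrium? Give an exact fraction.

1/4

Row minima: T → 6, M → 8, B → 7; maximin = 8.
Column maxima: Left → 10, Right → 9; minimax = 9.
8 ≠ 9, so there is no saddle point; optimal play is mixed.
T is strictly dominated by M, so Player I never plays it.
On the remaining 2×2 (M, B vs Left, Right):
Let Player I play M with probability p. Expected payoff against Left: 8p + 10(1−p) = −2p + 10; against Right: 9p + 7(1−p) = 2p + 7.
Setting these equal: −2p + 10 = 2p + 7 ⇒ −4p = -3 ⇒ p = 3/4, and the value is (-2)·(3/4) + 10 = 17/2.
For Player II: with q = P(Left), equating M's and B's payoffs gives −q + 9 = 3q + 7 ⇒ q = 1/2.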